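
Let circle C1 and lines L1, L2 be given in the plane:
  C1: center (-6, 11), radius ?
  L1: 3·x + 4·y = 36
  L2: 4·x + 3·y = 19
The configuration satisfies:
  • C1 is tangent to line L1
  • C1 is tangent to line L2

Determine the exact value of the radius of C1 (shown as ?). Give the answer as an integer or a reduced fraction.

1. [C1‖L1]  r_C1² − 4 = 0  ⇒  r_C1 = 2 (r>0 drops 1)
2. [C1‖L2]  r_C1² − 4 = 0  ⇒  r_C1 = 2 (r>0 drops 1)

2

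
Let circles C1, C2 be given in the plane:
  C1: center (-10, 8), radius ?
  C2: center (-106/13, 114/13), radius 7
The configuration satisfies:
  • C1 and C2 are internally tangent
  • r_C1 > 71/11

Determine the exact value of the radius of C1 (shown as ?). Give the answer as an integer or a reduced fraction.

1. [int C1,C2]  r_C1² − 14r_C1 + 45 = 0  ⇒  r_C1 = 5 or 9
2. given r_C1 > 71/11: keep 9

9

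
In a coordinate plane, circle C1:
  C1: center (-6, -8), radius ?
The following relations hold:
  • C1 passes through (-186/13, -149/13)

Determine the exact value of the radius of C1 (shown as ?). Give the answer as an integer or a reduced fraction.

1. [C1∋P]  r_C1² − 81 = 0  ⇒  r_C1 = 9 (r>0 drops 1)

9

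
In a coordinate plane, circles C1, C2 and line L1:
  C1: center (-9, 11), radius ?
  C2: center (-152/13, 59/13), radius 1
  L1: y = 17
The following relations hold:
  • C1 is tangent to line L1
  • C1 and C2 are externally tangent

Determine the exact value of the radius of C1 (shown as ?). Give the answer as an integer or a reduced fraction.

6

1. [C1‖L1]  r_C1² − 36 = 0  ⇒  r_C1 = 6 (r>0 drops 1)
2. [ext C1·C2]  r_C1² + 2r_C1 − 48 = 0  ⇒  r_C1 = 6 (r>0 drops 1)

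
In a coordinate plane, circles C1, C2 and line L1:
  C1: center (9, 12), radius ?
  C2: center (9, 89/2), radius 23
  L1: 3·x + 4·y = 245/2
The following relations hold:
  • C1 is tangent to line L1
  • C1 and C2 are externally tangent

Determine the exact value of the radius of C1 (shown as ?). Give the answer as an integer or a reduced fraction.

19/2

1. [C1‖L1]  r_C1² − 361/4 = 0  ⇒  r_C1 = 19/2 (r>0 drops 1)
2. [ext C1·C2]  r_C1² + 46r_C1 − 2109/4 = 0  ⇒  r_C1 = 19/2 (r>0 drops 1)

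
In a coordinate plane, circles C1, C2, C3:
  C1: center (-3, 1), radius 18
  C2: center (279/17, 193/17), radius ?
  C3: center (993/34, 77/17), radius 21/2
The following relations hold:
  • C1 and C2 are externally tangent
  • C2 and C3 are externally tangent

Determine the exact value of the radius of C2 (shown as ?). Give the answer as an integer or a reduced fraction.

4

1. [ext C1·C2]  r_C2² + 36r_C2 − 160 = 0  ⇒  r_C2 = 4 (r>0 drops 1)
2. [ext C2·C3]  r_C2² + 21r_C2 − 100 = 0  ⇒  r_C2 = 4 (r>0 drops 1)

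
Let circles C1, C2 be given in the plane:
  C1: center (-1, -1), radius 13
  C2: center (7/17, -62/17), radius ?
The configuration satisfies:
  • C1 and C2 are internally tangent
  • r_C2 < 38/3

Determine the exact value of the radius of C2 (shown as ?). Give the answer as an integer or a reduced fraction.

10

1. [int C1,C2]  r_C2² − 26r_C2 + 160 = 0  ⇒  r_C2 = 10 or 16
2. given r_C2 < 38/3: keep 10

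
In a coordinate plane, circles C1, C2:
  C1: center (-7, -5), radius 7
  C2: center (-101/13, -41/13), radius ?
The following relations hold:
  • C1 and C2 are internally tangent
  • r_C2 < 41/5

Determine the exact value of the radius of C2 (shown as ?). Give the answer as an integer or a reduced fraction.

5

1. [int C1,C2]  r_C2² − 14r_C2 + 45 = 0  ⇒  r_C2 = 5 or 9
2. given r_C2 < 41/5: keep 5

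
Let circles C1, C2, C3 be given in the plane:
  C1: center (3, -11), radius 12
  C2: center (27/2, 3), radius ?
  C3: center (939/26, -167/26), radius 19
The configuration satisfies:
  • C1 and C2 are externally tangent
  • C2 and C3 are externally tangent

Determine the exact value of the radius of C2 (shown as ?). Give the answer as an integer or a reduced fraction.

1. [ext C1·C2]  r_C2² + 24r_C2 − 649/4 = 0  ⇒  r_C2 = 11/2 (r>0 drops 1)
2. [ext C2·C3]  r_C2² + 38r_C2 − 957/4 = 0  ⇒  r_C2 = 11/2 (r>0 drops 1)

11/2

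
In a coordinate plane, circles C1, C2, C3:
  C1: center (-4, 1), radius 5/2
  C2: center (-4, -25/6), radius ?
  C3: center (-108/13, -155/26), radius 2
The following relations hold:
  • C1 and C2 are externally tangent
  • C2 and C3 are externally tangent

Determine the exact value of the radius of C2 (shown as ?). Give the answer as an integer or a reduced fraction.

1. [ext C1·C2]  r_C2² + 5r_C2 − 184/9 = 0  ⇒  r_C2 = 8/3 (r>0 drops 1)
2. [ext C2·C3]  r_C2² + 4r_C2 − 160/9 = 0  ⇒  r_C2 = 8/3 (r>0 drops 1)

8/3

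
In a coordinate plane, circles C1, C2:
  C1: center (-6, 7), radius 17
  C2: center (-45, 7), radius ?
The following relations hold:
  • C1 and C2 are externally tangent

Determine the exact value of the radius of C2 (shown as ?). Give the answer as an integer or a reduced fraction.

22

1. [ext C1·C2]  r_C2² + 34r_C2 − 1232 = 0  ⇒  r_C2 = 22 (r>0 drops 1)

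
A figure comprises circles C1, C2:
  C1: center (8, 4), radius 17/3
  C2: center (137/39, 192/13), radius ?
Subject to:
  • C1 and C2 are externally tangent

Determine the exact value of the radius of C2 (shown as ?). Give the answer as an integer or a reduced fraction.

1. [ext C1·C2]  r_C2² + (34/3)r_C2 − 104 = 0  ⇒  r_C2 = 6 (r>0 drops 1)

6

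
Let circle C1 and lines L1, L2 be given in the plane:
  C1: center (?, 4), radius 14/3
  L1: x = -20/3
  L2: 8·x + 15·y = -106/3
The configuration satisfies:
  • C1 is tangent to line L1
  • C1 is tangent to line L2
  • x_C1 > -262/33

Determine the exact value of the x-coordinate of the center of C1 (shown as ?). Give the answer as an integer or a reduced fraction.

1. [C1‖L1]  x_C1² + (40/3)x_C1 + 68/3 = 0  ⇒  x_C1 = -34/3 or -2
2. [C1‖L2]  x_C1² + (143/6)x_C1 + 131/3 = 0  ⇒  x_C1 = -131/6 or -2

-2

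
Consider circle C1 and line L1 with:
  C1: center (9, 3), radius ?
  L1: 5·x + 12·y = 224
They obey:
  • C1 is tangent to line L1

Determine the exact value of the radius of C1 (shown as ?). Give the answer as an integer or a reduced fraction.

1. [C1‖L1]  r_C1² − 121 = 0  ⇒  r_C1 = 11 (r>0 drops 1)

11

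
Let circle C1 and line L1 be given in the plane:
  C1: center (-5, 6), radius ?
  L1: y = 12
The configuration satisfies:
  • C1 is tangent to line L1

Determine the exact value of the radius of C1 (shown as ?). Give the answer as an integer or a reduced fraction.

6

1. [C1‖L1]  r_C1² − 36 = 0  ⇒  r_C1 = 6 (r>0 drops 1)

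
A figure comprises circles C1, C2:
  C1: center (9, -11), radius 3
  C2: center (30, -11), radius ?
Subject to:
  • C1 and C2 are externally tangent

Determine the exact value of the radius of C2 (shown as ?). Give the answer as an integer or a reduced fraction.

1. [ext C1·C2]  r_C2² + 6r_C2 − 432 = 0  ⇒  r_C2 = 18 (r>0 drops 1)

18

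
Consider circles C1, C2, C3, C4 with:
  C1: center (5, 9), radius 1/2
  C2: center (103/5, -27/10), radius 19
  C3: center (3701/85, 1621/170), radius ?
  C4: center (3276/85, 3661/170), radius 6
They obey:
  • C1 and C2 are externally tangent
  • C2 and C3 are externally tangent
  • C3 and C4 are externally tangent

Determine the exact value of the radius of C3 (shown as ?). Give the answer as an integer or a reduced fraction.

1. [ext C2·C3]  r_C3² + 38r_C3 − 315 = 0  ⇒  r_C3 = 7 (r>0 drops 1)
2. [ext C3·C4]  r_C3² + 12r_C3 − 133 = 0  ⇒  r_C3 = 7 (r>0 drops 1)

7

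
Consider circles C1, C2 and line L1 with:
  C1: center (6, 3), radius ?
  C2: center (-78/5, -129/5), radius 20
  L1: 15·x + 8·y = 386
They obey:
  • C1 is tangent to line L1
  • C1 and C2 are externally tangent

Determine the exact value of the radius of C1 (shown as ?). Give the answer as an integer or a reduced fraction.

16

1. [C1‖L1]  r_C1² − 256 = 0  ⇒  r_C1 = 16 (r>0 drops 1)
2. [ext C1·C2]  r_C1² + 40r_C1 − 896 = 0  ⇒  r_C1 = 16 (r>0 drops 1)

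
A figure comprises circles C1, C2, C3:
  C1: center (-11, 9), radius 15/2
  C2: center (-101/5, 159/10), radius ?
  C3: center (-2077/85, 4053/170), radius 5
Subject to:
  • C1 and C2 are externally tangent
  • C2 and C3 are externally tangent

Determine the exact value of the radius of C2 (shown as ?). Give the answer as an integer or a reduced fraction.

4

1. [ext C1·C2]  r_C2² + 15r_C2 − 76 = 0  ⇒  r_C2 = 4 (r>0 drops 1)
2. [ext C2·C3]  r_C2² + 10r_C2 − 56 = 0  ⇒  r_C2 = 4 (r>0 drops 1)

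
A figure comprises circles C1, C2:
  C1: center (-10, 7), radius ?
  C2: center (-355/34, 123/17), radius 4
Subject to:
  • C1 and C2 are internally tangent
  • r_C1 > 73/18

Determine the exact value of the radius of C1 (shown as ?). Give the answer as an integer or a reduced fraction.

9/2

1. [int C1,C2]  r_C1² − 8r_C1 + 63/4 = 0  ⇒  r_C1 = 7/2 or 9/2
2. given r_C1 > 73/18: keep 9/2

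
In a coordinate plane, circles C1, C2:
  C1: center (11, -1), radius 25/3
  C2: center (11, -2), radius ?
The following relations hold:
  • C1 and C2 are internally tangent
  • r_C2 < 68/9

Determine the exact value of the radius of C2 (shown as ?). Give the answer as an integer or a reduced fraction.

1. [int C1,C2]  r_C2² − (50/3)r_C2 + 616/9 = 0  ⇒  r_C2 = 22/3 or 28/3
2. given r_C2 < 68/9: keep 22/3

22/3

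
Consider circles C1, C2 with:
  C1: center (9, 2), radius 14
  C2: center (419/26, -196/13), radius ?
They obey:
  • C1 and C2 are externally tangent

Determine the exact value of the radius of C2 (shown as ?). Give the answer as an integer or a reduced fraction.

1. [ext C1·C2]  r_C2² + 28r_C2 − 585/4 = 0  ⇒  r_C2 = 9/2 (r>0 drops 1)

9/2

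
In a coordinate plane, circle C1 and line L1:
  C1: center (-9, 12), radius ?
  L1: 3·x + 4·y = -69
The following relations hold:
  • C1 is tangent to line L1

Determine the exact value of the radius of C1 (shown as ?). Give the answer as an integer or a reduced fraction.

18

1. [C1‖L1]  r_C1² − 324 = 0  ⇒  r_C1 = 18 (r>0 drops 1)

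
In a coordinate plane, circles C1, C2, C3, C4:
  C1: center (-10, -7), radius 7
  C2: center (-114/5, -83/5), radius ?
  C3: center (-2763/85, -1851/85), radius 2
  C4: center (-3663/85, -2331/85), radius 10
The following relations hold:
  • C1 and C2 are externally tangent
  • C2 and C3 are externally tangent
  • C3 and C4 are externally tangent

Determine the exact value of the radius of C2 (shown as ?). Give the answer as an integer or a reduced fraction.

1. [ext C1·C2]  r_C2² + 14r_C2 − 207 = 0  ⇒  r_C2 = 9 (r>0 drops 1)
2. [ext C2·C3]  r_C2² + 4r_C2 − 117 = 0  ⇒  r_C2 = 9 (r>0 drops 1)

9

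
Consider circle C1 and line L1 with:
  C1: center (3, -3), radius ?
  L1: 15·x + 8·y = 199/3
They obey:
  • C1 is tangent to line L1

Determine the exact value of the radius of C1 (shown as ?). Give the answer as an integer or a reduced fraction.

1. [C1‖L1]  r_C1² − 64/9 = 0  ⇒  r_C1 = 8/3 (r>0 drops 1)

8/3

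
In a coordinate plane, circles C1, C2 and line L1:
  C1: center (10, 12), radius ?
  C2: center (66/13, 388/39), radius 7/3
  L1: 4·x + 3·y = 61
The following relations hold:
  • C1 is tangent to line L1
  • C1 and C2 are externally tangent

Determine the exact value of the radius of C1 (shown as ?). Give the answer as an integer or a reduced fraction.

1. [C1‖L1]  r_C1² − 9 = 0  ⇒  r_C1 = 3 (r>0 drops 1)
2. [ext C1·C2]  r_C1² + (14/3)r_C1 − 23 = 0  ⇒  r_C1 = 3 (r>0 drops 1)

3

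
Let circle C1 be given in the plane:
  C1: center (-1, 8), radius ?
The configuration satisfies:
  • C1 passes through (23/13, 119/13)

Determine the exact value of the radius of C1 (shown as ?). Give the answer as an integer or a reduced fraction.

3

1. [C1∋P]  r_C1² − 9 = 0  ⇒  r_C1 = 3 (r>0 drops 1)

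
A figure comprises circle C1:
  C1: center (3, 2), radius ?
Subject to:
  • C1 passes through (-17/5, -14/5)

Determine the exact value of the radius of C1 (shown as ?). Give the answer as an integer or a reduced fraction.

1. [C1∋P]  r_C1² − 64 = 0  ⇒  r_C1 = 8 (r>0 drops 1)

8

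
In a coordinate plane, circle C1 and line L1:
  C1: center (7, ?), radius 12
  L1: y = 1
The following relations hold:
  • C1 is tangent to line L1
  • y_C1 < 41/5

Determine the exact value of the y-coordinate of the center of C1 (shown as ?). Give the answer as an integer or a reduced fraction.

1. [C1‖L1]  y_C1² − 2y_C1 − 143 = 0  ⇒  y_C1 = -11 or 13
2. given y_C1 < 41/5: keep -11

-11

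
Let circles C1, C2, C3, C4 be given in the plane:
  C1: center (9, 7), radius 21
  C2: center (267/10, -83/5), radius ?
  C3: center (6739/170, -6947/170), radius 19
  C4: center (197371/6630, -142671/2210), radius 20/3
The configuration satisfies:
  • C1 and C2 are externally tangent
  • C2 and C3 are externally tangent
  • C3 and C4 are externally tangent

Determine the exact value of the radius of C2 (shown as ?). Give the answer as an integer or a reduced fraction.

1. [ext C1·C2]  r_C2² + 42r_C2 − 1717/4 = 0  ⇒  r_C2 = 17/2 (r>0 drops 1)
2. [ext C2·C3]  r_C2² + 38r_C2 − 1581/4 = 0  ⇒  r_C2 = 17/2 (r>0 drops 1)

17/2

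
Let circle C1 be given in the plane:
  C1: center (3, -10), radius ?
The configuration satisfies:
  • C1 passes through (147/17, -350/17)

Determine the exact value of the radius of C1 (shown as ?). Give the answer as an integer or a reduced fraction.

12

1. [C1∋P]  r_C1² − 144 = 0  ⇒  r_C1 = 12 (r>0 drops 1)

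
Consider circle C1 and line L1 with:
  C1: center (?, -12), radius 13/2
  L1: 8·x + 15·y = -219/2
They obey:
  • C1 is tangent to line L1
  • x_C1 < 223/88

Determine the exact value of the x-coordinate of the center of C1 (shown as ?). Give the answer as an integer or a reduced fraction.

-5

1. [C1‖L1]  x_C1² − (141/8)x_C1 − 905/8 = 0  ⇒  x_C1 = -5 or 181/8
2. given x_C1 < 223/88: keep -5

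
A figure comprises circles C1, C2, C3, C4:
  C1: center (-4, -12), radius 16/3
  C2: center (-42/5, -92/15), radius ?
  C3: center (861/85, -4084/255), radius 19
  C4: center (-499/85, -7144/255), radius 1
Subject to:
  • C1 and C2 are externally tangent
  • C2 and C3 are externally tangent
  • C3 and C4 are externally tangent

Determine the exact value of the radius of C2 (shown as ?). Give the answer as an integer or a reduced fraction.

2

1. [ext C1·C2]  r_C2² + (32/3)r_C2 − 76/3 = 0  ⇒  r_C2 = 2 (r>0 drops 1)
2. [ext C2·C3]  r_C2² + 38r_C2 − 80 = 0  ⇒  r_C2 = 2 (r>0 drops 1)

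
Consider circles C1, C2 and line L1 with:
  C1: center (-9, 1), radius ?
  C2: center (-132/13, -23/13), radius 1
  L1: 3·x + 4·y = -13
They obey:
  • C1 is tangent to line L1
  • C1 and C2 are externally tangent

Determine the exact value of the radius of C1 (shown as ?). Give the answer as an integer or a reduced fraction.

1. [C1‖L1]  r_C1² − 4 = 0  ⇒  r_C1 = 2 (r>0 drops 1)
2. [ext C1·C2]  r_C1² + 2r_C1 − 8 = 0  ⇒  r_C1 = 2 (r>0 drops 1)

2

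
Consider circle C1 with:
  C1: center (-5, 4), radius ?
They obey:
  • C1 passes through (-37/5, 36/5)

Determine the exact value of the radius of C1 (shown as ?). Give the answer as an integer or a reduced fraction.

1. [C1∋P]  r_C1² − 16 = 0  ⇒  r_C1 = 4 (r>0 drops 1)

4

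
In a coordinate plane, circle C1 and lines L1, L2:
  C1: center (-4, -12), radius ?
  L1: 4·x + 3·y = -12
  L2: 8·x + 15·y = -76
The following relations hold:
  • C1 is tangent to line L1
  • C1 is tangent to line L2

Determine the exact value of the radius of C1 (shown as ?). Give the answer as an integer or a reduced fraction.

8

1. [C1‖L1]  r_C1² − 64 = 0  ⇒  r_C1 = 8 (r>0 drops 1)
2. [C1‖L2]  r_C1² − 64 = 0  ⇒  r_C1 = 8 (r>0 drops 1)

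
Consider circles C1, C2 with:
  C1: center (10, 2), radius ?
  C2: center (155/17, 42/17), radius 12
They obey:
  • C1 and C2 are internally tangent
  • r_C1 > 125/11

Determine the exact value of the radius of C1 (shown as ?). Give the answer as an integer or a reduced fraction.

13

1. [int C1,C2]  r_C1² − 24r_C1 + 143 = 0  ⇒  r_C1 = 11 or 13
2. given r_C1 > 125/11: keep 13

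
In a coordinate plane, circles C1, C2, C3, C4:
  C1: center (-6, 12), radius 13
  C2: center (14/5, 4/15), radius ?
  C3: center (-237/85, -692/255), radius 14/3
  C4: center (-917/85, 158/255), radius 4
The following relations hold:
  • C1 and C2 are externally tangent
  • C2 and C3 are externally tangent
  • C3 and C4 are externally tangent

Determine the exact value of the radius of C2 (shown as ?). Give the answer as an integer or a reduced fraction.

1. [ext C1·C2]  r_C2² + 26r_C2 − 415/9 = 0  ⇒  r_C2 = 5/3 (r>0 drops 1)
2. [ext C2·C3]  r_C2² + (28/3)r_C2 − 55/3 = 0  ⇒  r_C2 = 5/3 (r>0 drops 1)

5/3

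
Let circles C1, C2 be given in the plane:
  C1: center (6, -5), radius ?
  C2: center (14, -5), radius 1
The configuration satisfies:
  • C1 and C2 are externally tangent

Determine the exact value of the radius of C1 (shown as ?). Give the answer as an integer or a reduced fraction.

7

1. [ext C1·C2]  r_C1² + 2r_C1 − 63 = 0  ⇒  r_C1 = 7 (r>0 drops 1)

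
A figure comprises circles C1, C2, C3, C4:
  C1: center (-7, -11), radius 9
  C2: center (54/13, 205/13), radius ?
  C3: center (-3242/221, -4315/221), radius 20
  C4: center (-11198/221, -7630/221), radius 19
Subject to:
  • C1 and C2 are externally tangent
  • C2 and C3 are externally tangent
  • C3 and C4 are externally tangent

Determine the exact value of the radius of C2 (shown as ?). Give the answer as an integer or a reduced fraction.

1. [ext C1·C2]  r_C2² + 18r_C2 − 760 = 0  ⇒  r_C2 = 20 (r>0 drops 1)
2. [ext C2·C3]  r_C2² + 40r_C2 − 1200 = 0  ⇒  r_C2 = 20 (r>0 drops 1)

20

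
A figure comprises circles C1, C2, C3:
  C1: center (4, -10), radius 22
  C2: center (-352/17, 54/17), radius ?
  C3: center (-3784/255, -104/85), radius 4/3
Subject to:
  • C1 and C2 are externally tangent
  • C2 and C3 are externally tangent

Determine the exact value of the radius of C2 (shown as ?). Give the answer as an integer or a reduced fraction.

6

1. [ext C1·C2]  r_C2² + 44r_C2 − 300 = 0  ⇒  r_C2 = 6 (r>0 drops 1)
2. [ext C2·C3]  r_C2² + (8/3)r_C2 − 52 = 0  ⇒  r_C2 = 6 (r>0 drops 1)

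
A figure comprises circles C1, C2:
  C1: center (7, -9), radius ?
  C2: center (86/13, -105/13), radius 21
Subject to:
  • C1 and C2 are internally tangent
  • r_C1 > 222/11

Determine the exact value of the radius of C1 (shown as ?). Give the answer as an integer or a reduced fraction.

22

1. [int C1,C2]  r_C1² − 42r_C1 + 440 = 0  ⇒  r_C1 = 20 or 22
2. given r_C1 > 222/11: keep 22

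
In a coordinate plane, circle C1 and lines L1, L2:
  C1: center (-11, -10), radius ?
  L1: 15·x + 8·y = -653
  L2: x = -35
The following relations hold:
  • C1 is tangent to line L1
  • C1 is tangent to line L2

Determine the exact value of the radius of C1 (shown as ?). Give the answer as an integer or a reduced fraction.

1. [C1‖L1]  r_C1² − 576 = 0  ⇒  r_C1 = 24 (r>0 drops 1)
2. [C1‖L2]  r_C1² − 576 = 0  ⇒  r_C1 = 24 (r>0 drops 1)

24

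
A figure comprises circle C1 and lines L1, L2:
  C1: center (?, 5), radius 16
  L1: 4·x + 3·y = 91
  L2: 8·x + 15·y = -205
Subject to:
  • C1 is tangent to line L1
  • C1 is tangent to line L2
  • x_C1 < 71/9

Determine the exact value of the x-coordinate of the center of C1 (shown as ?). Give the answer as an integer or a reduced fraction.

1. [C1‖L1]  x_C1² − 38x_C1 − 39 = 0  ⇒  x_C1 = -1 or 39
2. [C1‖L2]  x_C1² + 70x_C1 + 69 = 0  ⇒  x_C1 = -69 or -1

-1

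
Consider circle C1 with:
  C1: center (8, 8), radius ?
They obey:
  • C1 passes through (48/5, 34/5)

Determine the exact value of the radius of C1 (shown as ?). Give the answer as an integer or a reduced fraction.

2

1. [C1∋P]  r_C1² − 4 = 0  ⇒  r_C1 = 2 (r>0 drops 1)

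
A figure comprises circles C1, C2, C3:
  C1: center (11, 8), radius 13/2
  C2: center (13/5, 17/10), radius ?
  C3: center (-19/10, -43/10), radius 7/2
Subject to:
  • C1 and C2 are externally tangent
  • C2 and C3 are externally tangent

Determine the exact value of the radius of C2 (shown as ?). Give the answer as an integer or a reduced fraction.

1. [ext C1·C2]  r_C2² + 13r_C2 − 68 = 0  ⇒  r_C2 = 4 (r>0 drops 1)
2. [ext C2·C3]  r_C2² + 7r_C2 − 44 = 0  ⇒  r_C2 = 4 (r>0 drops 1)

4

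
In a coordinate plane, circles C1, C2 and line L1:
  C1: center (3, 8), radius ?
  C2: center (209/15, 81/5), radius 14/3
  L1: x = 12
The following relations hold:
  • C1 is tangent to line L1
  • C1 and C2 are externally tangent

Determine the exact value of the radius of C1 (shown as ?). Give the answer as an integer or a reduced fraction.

1. [C1‖L1]  r_C1² − 81 = 0  ⇒  r_C1 = 9 (r>0 drops 1)
2. [ext C1·C2]  r_C1² + (28/3)r_C1 − 165 = 0  ⇒  r_C1 = 9 (r>0 drops 1)

9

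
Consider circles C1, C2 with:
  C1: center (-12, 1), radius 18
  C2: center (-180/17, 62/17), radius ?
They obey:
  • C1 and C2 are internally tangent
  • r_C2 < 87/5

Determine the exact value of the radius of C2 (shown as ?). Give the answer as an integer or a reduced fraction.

1. [int C1,C2]  r_C2² − 36r_C2 + 315 = 0  ⇒  r_C2 = 15 or 21
2. given r_C2 < 87/5: keep 15

15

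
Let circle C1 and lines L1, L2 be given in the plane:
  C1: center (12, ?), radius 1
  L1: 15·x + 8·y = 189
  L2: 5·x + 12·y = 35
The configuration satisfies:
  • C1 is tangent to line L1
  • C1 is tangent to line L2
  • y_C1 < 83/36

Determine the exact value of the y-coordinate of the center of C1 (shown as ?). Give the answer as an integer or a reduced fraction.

1. [C1‖L1]  y_C1² − (9/4)y_C1 − 13/4 = 0  ⇒  y_C1 = -1 or 13/4
2. [C1‖L2]  y_C1² + (25/6)y_C1 + 19/6 = 0  ⇒  y_C1 = -19/6 or -1

-1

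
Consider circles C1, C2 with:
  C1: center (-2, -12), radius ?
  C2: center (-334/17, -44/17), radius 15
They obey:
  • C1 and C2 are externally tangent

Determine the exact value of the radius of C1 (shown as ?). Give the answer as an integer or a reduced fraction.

1. [ext C1·C2]  r_C1² + 30r_C1 − 175 = 0  ⇒  r_C1 = 5 (r>0 drops 1)

5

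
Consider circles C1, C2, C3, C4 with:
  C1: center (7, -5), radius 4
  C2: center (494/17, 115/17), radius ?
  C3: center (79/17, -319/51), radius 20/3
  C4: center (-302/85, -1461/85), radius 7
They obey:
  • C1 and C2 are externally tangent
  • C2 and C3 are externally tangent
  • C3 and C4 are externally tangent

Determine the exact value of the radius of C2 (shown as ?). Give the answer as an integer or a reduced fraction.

1. [ext C1·C2]  r_C2² + 8r_C2 − 609 = 0  ⇒  r_C2 = 21 (r>0 drops 1)
2. [ext C2·C3]  r_C2² + (40/3)r_C2 − 721 = 0  ⇒  r_C2 = 21 (r>0 drops 1)

21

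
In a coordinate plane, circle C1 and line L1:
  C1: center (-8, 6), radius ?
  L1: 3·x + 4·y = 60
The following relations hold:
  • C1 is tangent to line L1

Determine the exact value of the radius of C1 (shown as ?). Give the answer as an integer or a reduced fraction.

1. [C1‖L1]  r_C1² − 144 = 0  ⇒  r_C1 = 12 (r>0 drops 1)

12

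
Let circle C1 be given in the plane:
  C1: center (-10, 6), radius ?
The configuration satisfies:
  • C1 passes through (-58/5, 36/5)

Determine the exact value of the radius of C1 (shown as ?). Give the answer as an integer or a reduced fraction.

2

1. [C1∋P]  r_C1² − 4 = 0  ⇒  r_C1 = 2 (r>0 drops 1)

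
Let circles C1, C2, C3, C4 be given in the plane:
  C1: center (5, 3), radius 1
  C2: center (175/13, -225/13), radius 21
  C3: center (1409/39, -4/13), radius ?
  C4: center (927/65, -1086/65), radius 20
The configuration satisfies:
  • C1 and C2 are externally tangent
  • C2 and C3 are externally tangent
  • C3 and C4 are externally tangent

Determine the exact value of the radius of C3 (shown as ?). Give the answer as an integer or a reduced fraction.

22/3

1. [ext C2·C3]  r_C3² + 42r_C3 − 3256/9 = 0  ⇒  r_C3 = 22/3 (r>0 drops 1)
2. [ext C3·C4]  r_C3² + 40r_C3 − 3124/9 = 0  ⇒  r_C3 = 22/3 (r>0 drops 1)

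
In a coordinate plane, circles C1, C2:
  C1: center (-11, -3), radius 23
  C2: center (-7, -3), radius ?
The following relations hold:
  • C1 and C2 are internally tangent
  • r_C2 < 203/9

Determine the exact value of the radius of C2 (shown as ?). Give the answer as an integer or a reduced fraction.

1. [int C1,C2]  r_C2² − 46r_C2 + 513 = 0  ⇒  r_C2 = 19 or 27
2. given r_C2 < 203/9: keep 19

19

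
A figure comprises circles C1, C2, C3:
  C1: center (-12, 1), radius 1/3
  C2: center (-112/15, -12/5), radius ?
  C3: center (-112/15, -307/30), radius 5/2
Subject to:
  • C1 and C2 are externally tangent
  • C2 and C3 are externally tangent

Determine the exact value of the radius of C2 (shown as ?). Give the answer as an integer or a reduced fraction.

16/3

1. [ext C1·C2]  r_C2² + (2/3)r_C2 − 32 = 0  ⇒  r_C2 = 16/3 (r>0 drops 1)
2. [ext C2·C3]  r_C2² + 5r_C2 − 496/9 = 0  ⇒  r_C2 = 16/3 (r>0 drops 1)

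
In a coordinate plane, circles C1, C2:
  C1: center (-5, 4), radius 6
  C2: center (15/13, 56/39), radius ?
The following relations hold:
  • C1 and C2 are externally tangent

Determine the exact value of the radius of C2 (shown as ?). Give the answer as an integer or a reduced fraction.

2/3

1. [ext C1·C2]  r_C2² + 12r_C2 − 76/9 = 0  ⇒  r_C2 = 2/3 (r>0 drops 1)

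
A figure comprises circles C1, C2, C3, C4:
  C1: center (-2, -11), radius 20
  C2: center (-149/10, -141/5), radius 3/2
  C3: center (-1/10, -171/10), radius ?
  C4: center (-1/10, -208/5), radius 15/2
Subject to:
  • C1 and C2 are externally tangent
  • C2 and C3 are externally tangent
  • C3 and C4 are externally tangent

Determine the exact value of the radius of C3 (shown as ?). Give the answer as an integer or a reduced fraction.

17

1. [ext C2·C3]  r_C3² + 3r_C3 − 340 = 0  ⇒  r_C3 = 17 (r>0 drops 1)
2. [ext C3·C4]  r_C3² + 15r_C3 − 544 = 0  ⇒  r_C3 = 17 (r>0 drops 1)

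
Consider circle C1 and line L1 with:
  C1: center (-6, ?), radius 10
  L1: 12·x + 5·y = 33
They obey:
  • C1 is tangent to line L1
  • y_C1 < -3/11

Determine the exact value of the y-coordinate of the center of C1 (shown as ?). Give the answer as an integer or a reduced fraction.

-5

1. [C1‖L1]  y_C1² − 42y_C1 − 235 = 0  ⇒  y_C1 = -5 or 47
2. given y_C1 < -3/11: keep -5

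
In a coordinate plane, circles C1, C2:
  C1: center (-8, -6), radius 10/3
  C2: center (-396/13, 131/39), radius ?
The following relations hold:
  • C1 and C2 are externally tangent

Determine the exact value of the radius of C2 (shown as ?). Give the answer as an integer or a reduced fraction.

1. [ext C1·C2]  r_C2² + (20/3)r_C2 − 581 = 0  ⇒  r_C2 = 21 (r>0 drops 1)

21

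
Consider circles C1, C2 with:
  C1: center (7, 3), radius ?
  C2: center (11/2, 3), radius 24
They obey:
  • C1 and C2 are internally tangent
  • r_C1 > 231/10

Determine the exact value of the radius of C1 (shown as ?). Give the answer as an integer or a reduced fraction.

1. [int C1,C2]  r_C1² − 48r_C1 + 2295/4 = 0  ⇒  r_C1 = 45/2 or 51/2
2. given r_C1 > 231/10: keep 51/2

51/2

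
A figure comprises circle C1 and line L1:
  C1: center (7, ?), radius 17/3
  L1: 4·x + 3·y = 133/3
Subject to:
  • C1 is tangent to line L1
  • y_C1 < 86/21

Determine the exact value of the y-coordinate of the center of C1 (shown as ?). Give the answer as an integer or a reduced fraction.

-4

1. [C1‖L1]  y_C1² − (98/9)y_C1 − 536/9 = 0  ⇒  y_C1 = -4 or 134/9
2. given y_C1 < 86/21: keep -4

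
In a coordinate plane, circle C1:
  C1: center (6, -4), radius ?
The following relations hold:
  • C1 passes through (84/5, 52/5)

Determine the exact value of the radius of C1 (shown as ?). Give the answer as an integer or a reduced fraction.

18

1. [C1∋P]  r_C1² − 324 = 0  ⇒  r_C1 = 18 (r>0 drops 1)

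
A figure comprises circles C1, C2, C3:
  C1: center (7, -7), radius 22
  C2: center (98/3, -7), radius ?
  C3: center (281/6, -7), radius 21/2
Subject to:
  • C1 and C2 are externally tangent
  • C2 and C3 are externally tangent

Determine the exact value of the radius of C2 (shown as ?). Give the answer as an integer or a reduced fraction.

11/3

1. [ext C1·C2]  r_C2² + 44r_C2 − 1573/9 = 0  ⇒  r_C2 = 11/3 (r>0 drops 1)
2. [ext C2·C3]  r_C2² + 21r_C2 − 814/9 = 0  ⇒  r_C2 = 11/3 (r>0 drops 1)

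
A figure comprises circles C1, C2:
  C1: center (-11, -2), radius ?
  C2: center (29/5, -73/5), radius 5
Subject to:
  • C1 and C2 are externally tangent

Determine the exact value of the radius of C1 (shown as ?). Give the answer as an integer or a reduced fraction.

16

1. [ext C1·C2]  r_C1² + 10r_C1 − 416 = 0  ⇒  r_C1 = 16 (r>0 drops 1)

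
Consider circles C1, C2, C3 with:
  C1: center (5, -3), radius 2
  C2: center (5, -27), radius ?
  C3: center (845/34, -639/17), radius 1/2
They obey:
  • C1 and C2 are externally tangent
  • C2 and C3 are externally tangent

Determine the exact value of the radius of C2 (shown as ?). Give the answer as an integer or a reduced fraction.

22

1. [ext C1·C2]  r_C2² + 4r_C2 − 572 = 0  ⇒  r_C2 = 22 (r>0 drops 1)
2. [ext C2·C3]  r_C2² + 1r_C2 − 506 = 0  ⇒  r_C2 = 22 (r>0 drops 1)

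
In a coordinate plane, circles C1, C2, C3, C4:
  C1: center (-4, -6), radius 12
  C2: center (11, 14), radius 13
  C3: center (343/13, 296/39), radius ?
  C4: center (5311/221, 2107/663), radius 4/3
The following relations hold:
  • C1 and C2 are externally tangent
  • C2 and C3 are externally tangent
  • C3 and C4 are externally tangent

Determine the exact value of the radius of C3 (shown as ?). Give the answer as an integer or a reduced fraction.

1. [ext C2·C3]  r_C3² + 26r_C3 − 979/9 = 0  ⇒  r_C3 = 11/3 (r>0 drops 1)
2. [ext C3·C4]  r_C3² + (8/3)r_C3 − 209/9 = 0  ⇒  r_C3 = 11/3 (r>0 drops 1)

11/3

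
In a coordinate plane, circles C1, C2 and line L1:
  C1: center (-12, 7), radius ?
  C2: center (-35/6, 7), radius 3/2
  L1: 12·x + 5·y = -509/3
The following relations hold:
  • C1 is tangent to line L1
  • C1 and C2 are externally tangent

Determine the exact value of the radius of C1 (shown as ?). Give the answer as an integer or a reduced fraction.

1. [C1‖L1]  r_C1² − 196/9 = 0  ⇒  r_C1 = 14/3 (r>0 drops 1)
2. [ext C1·C2]  r_C1² + 3r_C1 − 322/9 = 0  ⇒  r_C1 = 14/3 (r>0 drops 1)

14/3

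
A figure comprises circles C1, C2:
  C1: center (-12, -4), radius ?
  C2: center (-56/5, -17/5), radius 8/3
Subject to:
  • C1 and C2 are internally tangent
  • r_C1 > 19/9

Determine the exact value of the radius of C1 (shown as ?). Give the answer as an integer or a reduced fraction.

1. [int C1,C2]  r_C1² − (16/3)r_C1 + 55/9 = 0  ⇒  r_C1 = 5/3 or 11/3
2. given r_C1 > 19/9: keep 11/3

11/3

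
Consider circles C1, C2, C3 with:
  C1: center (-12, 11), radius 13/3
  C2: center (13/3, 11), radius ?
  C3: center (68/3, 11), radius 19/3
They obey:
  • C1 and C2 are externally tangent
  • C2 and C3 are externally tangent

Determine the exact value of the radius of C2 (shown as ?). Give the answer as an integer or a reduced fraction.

12

1. [ext C1·C2]  r_C2² + (26/3)r_C2 − 248 = 0  ⇒  r_C2 = 12 (r>0 drops 1)
2. [ext C2·C3]  r_C2² + (38/3)r_C2 − 296 = 0  ⇒  r_C2 = 12 (r>0 drops 1)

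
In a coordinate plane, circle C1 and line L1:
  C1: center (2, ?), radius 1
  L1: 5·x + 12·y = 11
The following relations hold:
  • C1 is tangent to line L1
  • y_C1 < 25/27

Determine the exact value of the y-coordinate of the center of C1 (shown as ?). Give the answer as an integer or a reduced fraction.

1. [C1‖L1]  y_C1² − (1/6)y_C1 − 7/6 = 0  ⇒  y_C1 = -1 or 7/6
2. given y_C1 < 25/27: keep -1

-1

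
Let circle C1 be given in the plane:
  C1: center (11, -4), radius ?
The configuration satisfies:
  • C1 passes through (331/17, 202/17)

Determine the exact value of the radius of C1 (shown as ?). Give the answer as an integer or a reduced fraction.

18

1. [C1∋P]  r_C1² − 324 = 0  ⇒  r_C1 = 18 (r>0 drops 1)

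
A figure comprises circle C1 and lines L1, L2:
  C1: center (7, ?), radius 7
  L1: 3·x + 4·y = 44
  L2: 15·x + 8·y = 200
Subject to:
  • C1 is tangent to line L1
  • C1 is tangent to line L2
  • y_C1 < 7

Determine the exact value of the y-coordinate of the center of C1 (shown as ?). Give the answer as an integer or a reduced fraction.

-3

1. [C1‖L1]  y_C1² − (23/2)y_C1 − 87/2 = 0  ⇒  y_C1 = -3 or 29/2
2. [C1‖L2]  y_C1² − (95/4)y_C1 − 321/4 = 0  ⇒  y_C1 = -3 or 107/4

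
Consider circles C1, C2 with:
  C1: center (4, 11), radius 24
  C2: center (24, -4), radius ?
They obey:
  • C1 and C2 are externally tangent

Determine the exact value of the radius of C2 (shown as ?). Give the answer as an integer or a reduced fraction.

1. [ext C1·C2]  r_C2² + 48r_C2 − 49 = 0  ⇒  r_C2 = 1 (r>0 drops 1)

1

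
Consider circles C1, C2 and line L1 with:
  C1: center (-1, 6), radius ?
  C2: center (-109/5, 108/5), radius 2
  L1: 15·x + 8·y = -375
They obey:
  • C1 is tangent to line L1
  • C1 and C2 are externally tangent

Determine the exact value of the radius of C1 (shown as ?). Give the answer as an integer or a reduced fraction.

1. [C1‖L1]  r_C1² − 576 = 0  ⇒  r_C1 = 24 (r>0 drops 1)
2. [ext C1·C2]  r_C1² + 4r_C1 − 672 = 0  ⇒  r_C1 = 24 (r>0 drops 1)

24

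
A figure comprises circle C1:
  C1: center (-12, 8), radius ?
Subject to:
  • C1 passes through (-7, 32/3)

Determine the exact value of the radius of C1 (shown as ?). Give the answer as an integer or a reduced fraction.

1. [C1∋P]  r_C1² − 289/9 = 0  ⇒  r_C1 = 17/3 (r>0 drops 1)

17/3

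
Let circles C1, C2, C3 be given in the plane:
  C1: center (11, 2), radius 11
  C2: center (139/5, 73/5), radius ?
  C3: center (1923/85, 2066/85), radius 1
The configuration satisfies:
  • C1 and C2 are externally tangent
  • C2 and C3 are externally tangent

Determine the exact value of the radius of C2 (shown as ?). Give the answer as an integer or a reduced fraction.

1. [ext C1·C2]  r_C2² + 22r_C2 − 320 = 0  ⇒  r_C2 = 10 (r>0 drops 1)
2. [ext C2·C3]  r_C2² + 2r_C2 − 120 = 0  ⇒  r_C2 = 10 (r>0 drops 1)

10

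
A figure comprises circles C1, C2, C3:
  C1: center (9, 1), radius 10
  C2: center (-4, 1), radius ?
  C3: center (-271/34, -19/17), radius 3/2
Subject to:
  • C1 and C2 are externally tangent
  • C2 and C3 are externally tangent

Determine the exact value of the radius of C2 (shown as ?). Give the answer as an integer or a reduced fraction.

1. [ext C1·C2]  r_C2² + 20r_C2 − 69 = 0  ⇒  r_C2 = 3 (r>0 drops 1)
2. [ext C2·C3]  r_C2² + 3r_C2 − 18 = 0  ⇒  r_C2 = 3 (r>0 drops 1)

3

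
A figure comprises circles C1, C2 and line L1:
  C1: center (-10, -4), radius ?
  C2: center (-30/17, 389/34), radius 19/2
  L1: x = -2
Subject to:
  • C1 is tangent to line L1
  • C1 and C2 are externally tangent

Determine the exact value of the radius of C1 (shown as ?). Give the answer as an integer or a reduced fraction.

8

1. [C1‖L1]  r_C1² − 64 = 0  ⇒  r_C1 = 8 (r>0 drops 1)
2. [ext C1·C2]  r_C1² + 19r_C1 − 216 = 0  ⇒  r_C1 = 8 (r>0 drops 1)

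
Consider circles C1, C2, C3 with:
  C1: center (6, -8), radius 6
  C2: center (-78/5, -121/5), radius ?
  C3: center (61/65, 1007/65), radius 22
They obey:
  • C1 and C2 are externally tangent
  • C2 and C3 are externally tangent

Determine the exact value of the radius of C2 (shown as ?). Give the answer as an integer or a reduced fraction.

21

1. [ext C1·C2]  r_C2² + 12r_C2 − 693 = 0  ⇒  r_C2 = 21 (r>0 drops 1)
2. [ext C2·C3]  r_C2² + 44r_C2 − 1365 = 0  ⇒  r_C2 = 21 (r>0 drops 1)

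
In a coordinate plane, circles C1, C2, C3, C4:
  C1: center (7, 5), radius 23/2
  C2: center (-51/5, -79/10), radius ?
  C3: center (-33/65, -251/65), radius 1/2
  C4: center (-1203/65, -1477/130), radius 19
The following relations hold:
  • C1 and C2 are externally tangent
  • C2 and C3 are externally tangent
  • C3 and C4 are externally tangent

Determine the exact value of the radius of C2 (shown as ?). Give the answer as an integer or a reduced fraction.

10

1. [ext C1·C2]  r_C2² + 23r_C2 − 330 = 0  ⇒  r_C2 = 10 (r>0 drops 1)
2. [ext C2·C3]  r_C2² + 1r_C2 − 110 = 0  ⇒  r_C2 = 10 (r>0 drops 1)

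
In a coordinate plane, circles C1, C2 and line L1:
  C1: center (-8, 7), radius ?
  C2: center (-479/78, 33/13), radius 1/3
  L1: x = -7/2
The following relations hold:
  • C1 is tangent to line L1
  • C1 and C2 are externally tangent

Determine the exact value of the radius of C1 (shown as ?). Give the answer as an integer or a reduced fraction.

1. [C1‖L1]  r_C1² − 81/4 = 0  ⇒  r_C1 = 9/2 (r>0 drops 1)
2. [ext C1·C2]  r_C1² + (2/3)r_C1 − 93/4 = 0  ⇒  r_C1 = 9/2 (r>0 drops 1)

9/2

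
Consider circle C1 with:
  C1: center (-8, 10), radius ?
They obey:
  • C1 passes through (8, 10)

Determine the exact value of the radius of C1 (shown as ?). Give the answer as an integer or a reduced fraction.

1. [C1∋P]  r_C1² − 256 = 0  ⇒  r_C1 = 16 (r>0 drops 1)

16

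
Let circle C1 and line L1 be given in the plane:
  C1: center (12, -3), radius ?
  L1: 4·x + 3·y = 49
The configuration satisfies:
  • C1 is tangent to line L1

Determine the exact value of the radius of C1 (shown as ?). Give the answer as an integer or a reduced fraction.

1. [C1‖L1]  r_C1² − 4 = 0  ⇒  r_C1 = 2 (r>0 drops 1)

2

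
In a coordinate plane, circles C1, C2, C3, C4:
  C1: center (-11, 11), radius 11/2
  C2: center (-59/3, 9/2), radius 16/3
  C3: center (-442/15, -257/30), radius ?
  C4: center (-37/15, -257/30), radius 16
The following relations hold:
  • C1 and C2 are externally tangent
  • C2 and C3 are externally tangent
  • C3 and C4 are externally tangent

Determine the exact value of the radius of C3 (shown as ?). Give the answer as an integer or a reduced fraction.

1. [ext C2·C3]  r_C3² + (32/3)r_C3 − 715/3 = 0  ⇒  r_C3 = 11 (r>0 drops 1)
2. [ext C3·C4]  r_C3² + 32r_C3 − 473 = 0  ⇒  r_C3 = 11 (r>0 drops 1)

11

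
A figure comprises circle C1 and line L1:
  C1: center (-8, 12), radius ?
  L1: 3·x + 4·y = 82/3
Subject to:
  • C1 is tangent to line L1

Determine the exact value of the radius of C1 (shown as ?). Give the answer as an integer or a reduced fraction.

2/3

1. [C1‖L1]  r_C1² − 4/9 = 0  ⇒  r_C1 = 2/3 (r>0 drops 1)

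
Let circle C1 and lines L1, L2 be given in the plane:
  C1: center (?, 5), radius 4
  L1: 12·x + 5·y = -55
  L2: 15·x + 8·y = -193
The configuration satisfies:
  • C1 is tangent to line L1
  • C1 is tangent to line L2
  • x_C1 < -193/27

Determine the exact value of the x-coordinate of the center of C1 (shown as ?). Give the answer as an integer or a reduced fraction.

-11

1. [C1‖L1]  x_C1² + (40/3)x_C1 + 77/3 = 0  ⇒  x_C1 = -11 or -7/3
2. [C1‖L2]  x_C1² + (466/15)x_C1 + 3311/15 = 0  ⇒  x_C1 = -301/15 or -11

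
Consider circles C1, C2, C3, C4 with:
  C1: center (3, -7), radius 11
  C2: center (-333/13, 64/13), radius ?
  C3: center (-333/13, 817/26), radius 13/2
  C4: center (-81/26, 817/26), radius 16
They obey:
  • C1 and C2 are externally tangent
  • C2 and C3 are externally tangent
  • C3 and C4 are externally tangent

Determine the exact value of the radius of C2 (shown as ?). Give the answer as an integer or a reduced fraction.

20

1. [ext C1·C2]  r_C2² + 22r_C2 − 840 = 0  ⇒  r_C2 = 20 (r>0 drops 1)
2. [ext C2·C3]  r_C2² + 13r_C2 − 660 = 0  ⇒  r_C2 = 20 (r>0 drops 1)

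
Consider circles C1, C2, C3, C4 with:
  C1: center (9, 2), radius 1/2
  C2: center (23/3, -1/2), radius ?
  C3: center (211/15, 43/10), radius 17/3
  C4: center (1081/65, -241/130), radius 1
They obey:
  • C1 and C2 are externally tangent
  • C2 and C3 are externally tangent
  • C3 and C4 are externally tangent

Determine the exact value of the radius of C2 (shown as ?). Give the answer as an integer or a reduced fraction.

7/3

1. [ext C1·C2]  r_C2² + 1r_C2 − 70/9 = 0  ⇒  r_C2 = 7/3 (r>0 drops 1)
2. [ext C2·C3]  r_C2² + (34/3)r_C2 − 287/9 = 0  ⇒  r_C2 = 7/3 (r>0 drops 1)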